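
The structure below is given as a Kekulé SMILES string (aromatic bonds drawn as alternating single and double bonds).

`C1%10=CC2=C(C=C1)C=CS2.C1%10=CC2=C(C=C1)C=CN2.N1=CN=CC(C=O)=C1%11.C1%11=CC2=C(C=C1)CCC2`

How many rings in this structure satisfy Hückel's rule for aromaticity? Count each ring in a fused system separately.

6

The SMILES encodes a six-membered carbon ring with three alternating C=C double bonds, fused to a five-membered ring containing one sulfur and two C=C double bonds; a six-membered carbon ring with three alternating C=C double bonds, fused to a five-membered ring containing one N–H nitrogen and two C=C double bonds; a six-membered ring with nitrogens at positions 1 and 3 and three alternating double bonds; a six-membered carbon ring with three alternating C=C double bonds, fused to a saturated five-membered carbon ring.
The fused 6/5-membered bicyclic (with one sulfur) is a single π system with 9 sp² atoms and 10 π electrons from ring double bonds plus a heteroatom lone pair. 10 = 4(2)+2, so the system is aromatic and both rings count as aromatic (benzothiophene).
The fused 6/5-membered bicyclic (with one N–H) is a single π system with 9 sp² atoms and 10 π electrons from ring double bonds plus a heteroatom lone pair. 10 = 4(2)+2, so the system is aromatic and both rings count as aromatic (indole).
The 6-membered ring with two nitrogens (1,3) has a continuous p-orbital overlap around the ring; 3 ring double bonds give 6 π electrons. 6 = 4(1)+2, so it is aromatic (pyrimidine).
The 6-membered ring is fully conjugated (every ring atom contributes a p orbital); 3 ring double bonds give 6 π electrons. 6 = 4(1)+2, so it is aromatic (benzene ring).
The 5-membered ring has three sp³ carbons, so it is not fully conjugated — not aromatic (cyclopentane ring).
6 of the 7 rings are aromatic. Total: 6.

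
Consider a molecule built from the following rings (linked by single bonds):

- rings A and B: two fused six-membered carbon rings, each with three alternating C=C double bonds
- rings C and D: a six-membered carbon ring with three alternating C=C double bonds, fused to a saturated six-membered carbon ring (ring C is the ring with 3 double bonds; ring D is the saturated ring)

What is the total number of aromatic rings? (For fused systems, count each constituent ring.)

3

Rings A and B form a fused bicyclic system with 10 sp² atoms and 10 π electrons from ring double bonds. 10 = 4(2)+2, so the system is aromatic and both rings count as aromatic (naphthalene).
Ring C is planar and fully conjugated; 3 ring double bonds give 6 π electrons. That satisfies 4n+2 with n=1, so ring C is aromatic (benzene ring).
Ring D has four sp³ carbons, so it is not fully conjugated — not aromatic (cyclohexane ring).
Aromatic: A, B, C. Total: 3.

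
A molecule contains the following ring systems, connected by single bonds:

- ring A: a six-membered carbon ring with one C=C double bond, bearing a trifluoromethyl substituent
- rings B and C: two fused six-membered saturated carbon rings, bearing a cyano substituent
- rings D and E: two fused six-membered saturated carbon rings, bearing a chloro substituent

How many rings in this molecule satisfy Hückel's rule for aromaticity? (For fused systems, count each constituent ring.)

Ring A has four sp³ carbons, so it is not fully conjugated — not aromatic (cyclohexene).
Ring B has only sp³ atoms, so it is not fully conjugated — not aromatic (cyclohexane ring).
Ring C has only sp³ atoms, so it is not fully conjugated — not aromatic (cyclohexane ring).
Ring D has only sp³ atoms, so it is not fully conjugated — not aromatic (cyclohexane ring).
Ring E has only sp³ atoms, so it is not fully conjugated — not aromatic (cyclohexane ring).
No ring is aromatic. Total: 0.

0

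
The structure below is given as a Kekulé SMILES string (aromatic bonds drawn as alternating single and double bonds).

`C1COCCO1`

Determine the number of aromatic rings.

0

The SMILES encodes a six-membered saturated ring with oxygens at positions 1 and 4.
The 6-membered ring with two oxygens (1,4) has only sp³ atoms, so it is not fully conjugated — not aromatic (1,4-dioxane).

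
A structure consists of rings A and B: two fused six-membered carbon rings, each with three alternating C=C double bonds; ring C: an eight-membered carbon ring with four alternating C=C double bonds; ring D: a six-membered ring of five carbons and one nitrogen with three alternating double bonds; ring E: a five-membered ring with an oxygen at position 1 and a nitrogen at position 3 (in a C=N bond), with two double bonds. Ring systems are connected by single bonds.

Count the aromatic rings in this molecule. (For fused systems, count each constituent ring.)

4

Rings A and B form a fused bicyclic system with 10 sp² atoms and 10 π electrons from ring double bonds. 10 = 4(2)+2, so the system is aromatic and both rings count as aromatic (naphthalene).
Ring C has only sp² ring atoms; a planar conformation would have a fully conjugated π system of 8 electrons. But 8 = 4(2), which is 4n not 4n+2, so ring C is not aromatic (cyclooctatetraene) — cyclooctatetraene distorts into a non-planar tub to avoid antiaromaticity.
Ring D is fully conjugated (every ring atom contributes a p orbital); 3 ring double bonds give 6 π electrons. 6 = 4(1)+2, so ring D is aromatic (pyridine).
Ring E is planar and fully conjugated; 2 ring double bonds (4 π electrons) plus a heteroatom lone pair (2) give 6 π electrons. 6 = 4(1)+2, so ring E is aromatic (oxazole).
Aromatic: A, B, D, E. Total: 4.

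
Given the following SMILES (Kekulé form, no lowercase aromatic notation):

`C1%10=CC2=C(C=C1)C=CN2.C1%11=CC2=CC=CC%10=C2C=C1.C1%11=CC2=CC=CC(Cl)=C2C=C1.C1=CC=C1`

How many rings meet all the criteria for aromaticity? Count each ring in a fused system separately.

6

The SMILES encodes a six-membered carbon ring with three alternating C=C double bonds, fused to a five-membered ring containing one N–H nitrogen and two C=C double bonds; two fused six-membered carbon rings, each with three alternating C=C double bonds; two fused six-membered carbon rings, each with three alternating C=C double bonds; a four-membered carbon ring with two alternating C=C double bonds.
The fused 6/5-membered bicyclic (with one N–H) is a single π system with 9 sp² atoms and 10 π electrons from ring double bonds plus a heteroatom lone pair. 10 = 4(2)+2, so the system is aromatic and both rings count as aromatic (indole).
The fused 6/6-membered bicyclic is a single π system with 10 sp² atoms and 10 π electrons from ring double bonds. 10 = 4(2)+2, so the system is aromatic and both rings count as aromatic (naphthalene).
The fused 6/6-membered bicyclic is a single π system with 10 sp² atoms and 10 π electrons from ring double bonds. 10 = 4(2)+2, so the system is aromatic and both rings count as aromatic (naphthalene).
The 4-membered ring has only sp² ring atoms; a planar conformation would have a fully conjugated π system of 4 electrons. But 4 = 4(1), which is 4n not 4n+2, so it is not aromatic (cyclobutadiene) — cyclobutadiene is antiaromatic and distorts to a rectangle.
6 of the 7 rings are aromatic. Total: 6.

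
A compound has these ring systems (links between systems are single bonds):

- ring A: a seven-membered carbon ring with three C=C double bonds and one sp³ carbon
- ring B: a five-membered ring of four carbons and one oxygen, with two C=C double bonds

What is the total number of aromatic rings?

1

Ring A has one sp³ carbon, so it is not fully conjugated — not aromatic (cycloheptatriene).
Ring B is planar and fully conjugated; 2 ring double bonds (4 π electrons) plus a heteroatom lone pair (2) give 6 π electrons. That satisfies 4n+2 with n=1, so ring B is aromatic (furan).
Aromatic: B. Total: 1.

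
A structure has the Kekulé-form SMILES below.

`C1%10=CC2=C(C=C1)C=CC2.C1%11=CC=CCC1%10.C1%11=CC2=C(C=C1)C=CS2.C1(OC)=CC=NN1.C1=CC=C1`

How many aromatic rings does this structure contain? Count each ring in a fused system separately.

4

The SMILES encodes a six-membered carbon ring with three alternating C=C double bonds, fused to a five-membered carbon ring containing one C=C double bond and one sp³ carbon; a six-membered carbon ring with two conjugated C=C double bonds and two sp³ carbons; a six-membered carbon ring with three alternating C=C double bonds, fused to a five-membered ring containing one sulfur and two C=C double bonds; a five-membered ring with two adjacent nitrogens (one bearing H, one in a double bond) and two double bonds; a four-membered carbon ring with two alternating C=C double bonds.
The 6-membered ring is planar and fully conjugated; 3 ring double bonds give 6 π electrons. Since 6 = 4n+2 (n=1), it is aromatic (benzene ring).
The 5-membered ring has one sp³ carbon, so it is not fully conjugated — not aromatic (cyclopentene ring).
The second 6-membered ring has two sp³ carbons, so it is not fully conjugated — not aromatic (1,3-cyclohexadiene).
The fused 6/5-membered bicyclic (with one sulfur) is a single π system with 9 sp² atoms and 10 π electrons from ring double bonds plus a heteroatom lone pair. 10 = 4(2)+2, so the system is aromatic and both rings count as aromatic (benzothiophene).
The 5-membered ring with two adjacent nitrogens (one N–H, one =N–) has a continuous p-orbital overlap around the ring; 2 ring double bonds (4 π electrons) plus a heteroatom lone pair (2) give 6 π electrons. That satisfies 4n+2 with n=1, so it is aromatic (pyrazole).
The 4-membered ring has only sp² ring atoms; a planar conformation would have a fully conjugated π system of 4 electrons. But 4 = 4(1), which is 4n not 4n+2, so it is not aromatic (cyclobutadiene) — cyclobutadiene is antiaromatic and distorts to a rectangle.
4 of the 7 rings are aromatic. Total: 4.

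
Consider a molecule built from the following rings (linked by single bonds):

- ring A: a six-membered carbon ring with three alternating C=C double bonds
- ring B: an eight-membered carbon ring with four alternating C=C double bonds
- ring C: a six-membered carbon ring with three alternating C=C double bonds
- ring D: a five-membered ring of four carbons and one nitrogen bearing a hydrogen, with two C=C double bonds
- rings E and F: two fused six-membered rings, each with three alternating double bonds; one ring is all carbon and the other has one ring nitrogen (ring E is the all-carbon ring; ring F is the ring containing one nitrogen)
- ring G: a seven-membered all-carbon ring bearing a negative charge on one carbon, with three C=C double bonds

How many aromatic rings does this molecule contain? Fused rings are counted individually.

5

Ring A has a continuous p-orbital overlap around the ring; 3 ring double bonds give 6 π electrons. That satisfies 4n+2 with n=1, so ring A is aromatic (benzene).
Ring B has only sp² ring atoms; a planar conformation would have a fully conjugated π system of 8 electrons. But 8 = 4(2), which is 4n not 4n+2, so ring B is not aromatic (cyclooctatetraene) — cyclooctatetraene distorts into a non-planar tub to avoid antiaromaticity.
Ring C has a continuous p-orbital overlap around the ring; 3 ring double bonds give 6 π electrons. That satisfies 4n+2 with n=1, so ring C is aromatic (benzene).
Ring D is planar and fully conjugated; 2 ring double bonds (4 π electrons) plus a heteroatom lone pair (2) give 6 π electrons. 6 = 4(1)+2, so ring D is aromatic (pyrrole).
Rings E and F form a fused bicyclic system (with one nitrogen) with 10 sp² atoms and 10 π electrons from ring double bonds. 10 = 4(2)+2, so the system is aromatic and both rings count as aromatic (quinoline).
Ring G has only sp² ring atoms; a planar conformation would have a fully conjugated π system of 8 electrons. But 8 = 4(2), which is 4n not 4n+2, so ring G is not aromatic (cycloheptatrienyl anion).
Aromatic: A, C, D, E, F. Total: 5.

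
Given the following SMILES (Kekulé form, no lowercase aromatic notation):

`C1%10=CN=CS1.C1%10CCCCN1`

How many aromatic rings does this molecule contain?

1

The SMILES encodes a five-membered ring with a sulfur at position 1 and a nitrogen at position 3 (in a C=N bond), with two double bonds; a six-membered saturated ring of five carbons and one N–H nitrogen.
The 5-membered ring with one sulfur and one =N– has a continuous p-orbital overlap around the ring; 2 ring double bonds (4 π electrons) plus a heteroatom lone pair (2) give 6 π electrons. Since 6 = 4n+2 (n=1), it is aromatic (thiazole).
The 6-membered ring with one N–H has only sp³ atoms, so it is not fully conjugated — not aromatic (piperidine).
1 of the 2 rings is aromatic. Total: 1.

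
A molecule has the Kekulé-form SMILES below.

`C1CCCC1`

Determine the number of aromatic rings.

The SMILES encodes a five-membered saturated carbon ring.
The 5-membered ring has only sp³ atoms, so it is not fully conjugated — not aromatic (cyclopentane).

0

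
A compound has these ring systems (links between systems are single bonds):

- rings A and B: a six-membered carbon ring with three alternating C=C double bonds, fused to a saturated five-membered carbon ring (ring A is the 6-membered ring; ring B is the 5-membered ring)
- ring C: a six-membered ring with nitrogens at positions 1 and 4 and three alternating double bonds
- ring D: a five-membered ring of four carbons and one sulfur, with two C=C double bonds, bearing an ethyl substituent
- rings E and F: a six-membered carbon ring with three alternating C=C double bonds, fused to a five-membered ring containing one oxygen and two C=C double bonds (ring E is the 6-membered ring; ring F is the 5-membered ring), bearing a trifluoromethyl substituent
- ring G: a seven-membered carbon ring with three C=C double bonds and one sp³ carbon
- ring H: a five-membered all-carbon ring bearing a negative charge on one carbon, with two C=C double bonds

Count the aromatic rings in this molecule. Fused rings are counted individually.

Ring A has a continuous p-orbital overlap around the ring; 3 ring double bonds give 6 π electrons. 6 = 4(1)+2, so ring A is aromatic (benzene ring).
Ring B has three sp³ carbons, so it is not fully conjugated — not aromatic (cyclopentane ring).
Ring C is fully conjugated (every ring atom contributes a p orbital); 3 ring double bonds give 6 π electrons. Since 6 = 4n+2 (n=1), ring C is aromatic (pyrazine).
Ring D is planar and fully conjugated; 2 ring double bonds (4 π electrons) plus a heteroatom lone pair (2) give 6 π electrons. Since 6 = 4n+2 (n=1), ring D is aromatic (thiophene).
Rings E and F form a fused bicyclic system (with one oxygen) with 9 sp² atoms and 10 π electrons from ring double bonds plus a heteroatom lone pair. 10 = 4(2)+2, so the system is aromatic and both rings count as aromatic (benzofuran).
Ring G has one sp³ carbon, so it is not fully conjugated — not aromatic (cycloheptatriene).
Ring H is fully conjugated (every ring atom contributes a p orbital); 2 ring double bonds (4 π electrons) plus the carbanion lone pair (2) give 6 π electrons. That satisfies 4n+2 with n=1, so ring H is aromatic (cyclopentadienyl anion).
Aromatic: A, C, D, E, F, H. Total: 6.

6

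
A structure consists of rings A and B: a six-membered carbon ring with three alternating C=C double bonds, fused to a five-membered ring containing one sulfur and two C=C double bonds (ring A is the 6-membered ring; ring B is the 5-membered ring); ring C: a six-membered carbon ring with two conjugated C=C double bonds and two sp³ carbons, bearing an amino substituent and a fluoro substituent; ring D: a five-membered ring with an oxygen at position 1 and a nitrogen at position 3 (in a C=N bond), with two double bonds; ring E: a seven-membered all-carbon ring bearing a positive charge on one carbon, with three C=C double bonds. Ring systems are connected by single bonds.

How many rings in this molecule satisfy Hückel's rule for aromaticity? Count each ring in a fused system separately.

Rings A and B form a fused bicyclic system (with one sulfur) with 9 sp² atoms and 10 π electrons from ring double bonds plus a heteroatom lone pair. 10 = 4(2)+2, so the system is aromatic and both rings count as aromatic (benzothiophene).
Ring C has two sp³ carbons, so it is not fully conjugated — not aromatic (1,3-cyclohexadiene).
Ring D has a continuous p-orbital overlap around the ring; 2 ring double bonds (4 π electrons) plus a heteroatom lone pair (2) give 6 π electrons. Since 6 = 4n+2 (n=1), ring D is aromatic (oxazole).
Ring E is fully conjugated (every ring atom contributes a p orbital); 3 ring double bonds (6 π electrons) plus the carbocation's empty p orbital (0, but keeps the ring conjugated) give 6 π electrons. 6 = 4(1)+2, so ring E is aromatic (tropylium cation).
Aromatic: A, B, D, E. Total: 4.

4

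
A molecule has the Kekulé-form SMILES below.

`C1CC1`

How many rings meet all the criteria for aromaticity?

The SMILES encodes a three-membered saturated carbon ring.
The 3-membered ring has only sp³ atoms, so it is not fully conjugated — not aromatic (cyclopropane).

0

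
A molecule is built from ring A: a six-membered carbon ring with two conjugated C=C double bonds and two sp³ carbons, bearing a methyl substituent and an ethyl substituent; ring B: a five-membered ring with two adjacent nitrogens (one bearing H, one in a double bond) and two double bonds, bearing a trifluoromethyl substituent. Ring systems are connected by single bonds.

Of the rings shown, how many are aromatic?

1

Ring A has two sp³ carbons, so it is not fully conjugated — not aromatic (1,3-cyclohexadiene).
Ring B has a continuous p-orbital overlap around the ring; 2 ring double bonds (4 π electrons) plus a heteroatom lone pair (2) give 6 π electrons. Since 6 = 4n+2 (n=1), ring B is aromatic (pyrazole).
Aromatic: B. Total: 1.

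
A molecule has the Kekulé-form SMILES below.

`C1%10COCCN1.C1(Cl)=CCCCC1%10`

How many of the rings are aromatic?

The SMILES encodes a six-membered saturated ring with an oxygen and an N–H nitrogen at positions 1 and 4; a six-membered carbon ring with one C=C double bond.
The 6-membered ring with one oxygen and one N–H (1,4) has only sp³ atoms, so it is not fully conjugated — not aromatic (morpholine).
The 6-membered ring has four sp³ carbons, so it is not fully conjugated — not aromatic (cyclohexene).
None of the rings are aromatic. Total: 0.

0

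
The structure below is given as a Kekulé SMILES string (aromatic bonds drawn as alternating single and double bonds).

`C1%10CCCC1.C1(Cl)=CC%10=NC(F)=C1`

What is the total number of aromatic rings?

The SMILES encodes a five-membered saturated carbon ring; a six-membered ring of five carbons and one nitrogen with three alternating double bonds.
The 5-membered ring has only sp³ atoms, so it is not fully conjugated — not aromatic (cyclopentane).
The 6-membered ring with one nitrogen has a continuous p-orbital overlap around the ring; 3 ring double bonds give 6 π electrons. Since 6 = 4n+2 (n=1), it is aromatic (pyridine).
1 of the 2 rings is aromatic. Total: 1.

1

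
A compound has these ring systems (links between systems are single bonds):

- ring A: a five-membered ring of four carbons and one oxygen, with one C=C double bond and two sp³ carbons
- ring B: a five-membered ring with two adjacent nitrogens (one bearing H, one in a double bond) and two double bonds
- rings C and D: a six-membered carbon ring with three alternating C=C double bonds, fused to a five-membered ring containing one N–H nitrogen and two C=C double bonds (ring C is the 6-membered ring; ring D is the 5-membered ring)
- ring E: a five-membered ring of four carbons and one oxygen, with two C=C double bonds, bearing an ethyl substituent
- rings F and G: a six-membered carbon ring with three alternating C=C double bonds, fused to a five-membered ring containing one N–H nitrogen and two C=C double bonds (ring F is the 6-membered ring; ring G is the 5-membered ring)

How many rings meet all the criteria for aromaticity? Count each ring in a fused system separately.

Ring A has two sp³ carbons, so it is not fully conjugated — not aromatic (2,3-dihydrofuran).
Ring B is fully conjugated (every ring atom contributes a p orbital); 2 ring double bonds (4 π electrons) plus a heteroatom lone pair (2) give 6 π electrons. Since 6 = 4n+2 (n=1), ring B is aromatic (pyrazole).
Rings C and D form a fused bicyclic system (with one N–H) with 9 sp² atoms and 10 π electrons from ring double bonds plus a heteroatom lone pair. 10 = 4(2)+2, so the system is aromatic and both rings count as aromatic (indole).
Ring E is fully conjugated (every ring atom contributes a p orbital); 2 ring double bonds (4 π electrons) plus a heteroatom lone pair (2) give 6 π electrons. That satisfies 4n+2 with n=1, so ring E is aromatic (furan).
Rings F and G form a fused bicyclic system (with one N–H) with 9 sp² atoms and 10 π electrons from ring double bonds plus a heteroatom lone pair. 10 = 4(2)+2, so the system is aromatic and both rings count as aromatic (indole).
Aromatic: B, C, D, E, F, G. Total: 6.

6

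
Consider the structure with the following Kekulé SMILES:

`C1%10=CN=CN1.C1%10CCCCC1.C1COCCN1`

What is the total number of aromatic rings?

The SMILES encodes a five-membered ring with nitrogens at positions 1 and 3 (one bearing H, one in a C=N bond) and two double bonds; a six-membered saturated carbon ring; a six-membered saturated ring with an oxygen and an N–H nitrogen at positions 1 and 4.
The 5-membered ring with two nitrogens (one N–H, one =N–) has a continuous p-orbital overlap around the ring; 2 ring double bonds (4 π electrons) plus a heteroatom lone pair (2) give 6 π electrons. That satisfies 4n+2 with n=1, so it is aromatic (imidazole).
The 6-membered ring has only sp³ atoms, so it is not fully conjugated — not aromatic (cyclohexane).
The 6-membered ring with one oxygen and one N–H (1,4) has only sp³ atoms, so it is not fully conjugated — not aromatic (morpholine).
1 of the 3 rings is aromatic. Total: 1.

1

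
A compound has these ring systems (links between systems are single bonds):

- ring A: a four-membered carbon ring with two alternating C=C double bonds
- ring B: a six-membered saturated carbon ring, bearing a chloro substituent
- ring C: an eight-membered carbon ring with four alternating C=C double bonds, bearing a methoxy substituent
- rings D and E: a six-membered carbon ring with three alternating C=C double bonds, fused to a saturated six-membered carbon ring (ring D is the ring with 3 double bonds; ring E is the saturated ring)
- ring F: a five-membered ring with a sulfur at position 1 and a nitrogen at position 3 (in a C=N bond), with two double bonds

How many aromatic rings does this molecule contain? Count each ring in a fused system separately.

2

Ring A has only sp² ring atoms; a planar conformation would have a fully conjugated π system of 4 electrons. But 4 = 4(1), which is 4n not 4n+2, so ring A is not aromatic (cyclobutadiene) — cyclobutadiene is antiaromatic and distorts to a rectangle.
Ring B has only sp³ atoms, so it is not fully conjugated — not aromatic (cyclohexane).
Ring C has only sp² ring atoms; a planar conformation would have a fully conjugated π system of 8 electrons. But 8 = 4(2), which is 4n not 4n+2, so ring C is not aromatic (cyclooctatetraene) — cyclooctatetraene distorts into a non-planar tub to avoid antiaromaticity.
Ring D has a continuous p-orbital overlap around the ring; 3 ring double bonds give 6 π electrons. Since 6 = 4n+2 (n=1), ring D is aromatic (benzene ring).
Ring E has four sp³ carbons, so it is not fully conjugated — not aromatic (cyclohexane ring).
Ring F is fully conjugated (every ring atom contributes a p orbital); 2 ring double bonds (4 π electrons) plus a heteroatom lone pair (2) give 6 π electrons. That satisfies 4n+2 with n=1, so ring F is aromatic (thiazole).
Aromatic: D, F. Total: 2.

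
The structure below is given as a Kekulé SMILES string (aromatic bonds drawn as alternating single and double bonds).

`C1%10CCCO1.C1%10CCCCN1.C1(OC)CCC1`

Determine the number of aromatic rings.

The SMILES encodes a five-membered saturated ring of four carbons and one oxygen; a six-membered saturated ring of five carbons and one N–H nitrogen; a four-membered saturated carbon ring.
The 5-membered ring with one oxygen has only sp³ atoms, so it is not fully conjugated — not aromatic (tetrahydrofuran).
The 6-membered ring with one N–H has only sp³ atoms, so it is not fully conjugated — not aromatic (piperidine).
The 4-membered ring has only sp³ atoms, so it is not fully conjugated — not aromatic (cyclobutane).
None of the rings are aromatic. Total: 0.

0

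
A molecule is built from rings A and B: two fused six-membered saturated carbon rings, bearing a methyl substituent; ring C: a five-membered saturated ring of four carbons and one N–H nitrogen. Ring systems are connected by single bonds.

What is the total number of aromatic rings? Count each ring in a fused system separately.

0

Ring A has only sp³ atoms, so it is not fully conjugated — not aromatic (cyclohexane ring).
Ring B has only sp³ atoms, so it is not fully conjugated — not aromatic (cyclohexane ring).
Ring C has only sp³ atoms, so it is not fully conjugated — not aromatic (pyrrolidine).
No ring is aromatic. Total: 0.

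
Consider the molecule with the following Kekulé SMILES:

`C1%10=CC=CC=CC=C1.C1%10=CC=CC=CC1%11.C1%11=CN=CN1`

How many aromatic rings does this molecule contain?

The SMILES encodes an eight-membered carbon ring with four alternating C=C double bonds; a seven-membered carbon ring with three C=C double bonds and one sp³ carbon; a five-membered ring with nitrogens at positions 1 and 3 (one bearing H, one in a C=N bond) and two double bonds.
The 8-membered ring has only sp² ring atoms; a planar conformation would have a fully conjugated π system of 8 electrons. But 8 = 4(2), which is 4n not 4n+2, so it is not aromatic (cyclooctatetraene) — cyclooctatetraene distorts into a non-planar tub to avoid antiaromaticity.
The 7-membered ring has one sp³ carbon, so it is not fully conjugated — not aromatic (cycloheptatriene).
The 5-membered ring with two nitrogens (one N–H, one =N–) is fully conjugated (every ring atom contributes a p orbital); 2 ring double bonds (4 π electrons) plus a heteroatom lone pair (2) give 6 π electrons. Since 6 = 4n+2 (n=1), it is aromatic (imidazole).
1 of the 3 rings is aromatic. Total: 1.

1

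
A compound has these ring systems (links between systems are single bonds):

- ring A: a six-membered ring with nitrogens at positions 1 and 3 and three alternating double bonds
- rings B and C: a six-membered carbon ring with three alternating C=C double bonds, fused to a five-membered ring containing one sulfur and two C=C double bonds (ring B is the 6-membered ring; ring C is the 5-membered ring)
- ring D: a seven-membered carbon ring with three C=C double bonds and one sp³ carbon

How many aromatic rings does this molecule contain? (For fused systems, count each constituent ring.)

Ring A is fully conjugated (every ring atom contributes a p orbital); 3 ring double bonds give 6 π electrons. Since 6 = 4n+2 (n=1), ring A is aromatic (pyrimidine).
Rings B and C form a fused bicyclic system (with one sulfur) with 9 sp² atoms and 10 π electrons from ring double bonds plus a heteroatom lone pair. 10 = 4(2)+2, so the system is aromatic and both rings count as aromatic (benzothiophene).
Ring D has one sp³ carbon, so it is not fully conjugated — not aromatic (cycloheptatriene).
Aromatic: A, B, C. Total: 3.

3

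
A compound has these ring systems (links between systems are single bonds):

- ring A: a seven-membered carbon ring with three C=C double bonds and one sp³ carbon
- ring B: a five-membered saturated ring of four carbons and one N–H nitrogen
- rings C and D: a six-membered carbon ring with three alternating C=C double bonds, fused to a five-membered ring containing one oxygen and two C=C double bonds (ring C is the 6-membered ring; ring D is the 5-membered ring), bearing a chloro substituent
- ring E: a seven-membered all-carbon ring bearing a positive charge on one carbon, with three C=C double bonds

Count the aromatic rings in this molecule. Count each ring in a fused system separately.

Ring A has one sp³ carbon, so it is not fully conjugated — not aromatic (cycloheptatriene).
Ring B has only sp³ atoms, so it is not fully conjugated — not aromatic (pyrrolidine).
Rings C and D form a fused bicyclic system (with one oxygen) with 9 sp² atoms and 10 π electrons from ring double bonds plus a heteroatom lone pair. 10 = 4(2)+2, so the system is aromatic and both rings count as aromatic (benzofuran).
Ring E is fully conjugated (every ring atom contributes a p orbital); 3 ring double bonds (6 π electrons) plus the carbocation's empty p orbital (0, but keeps the ring conjugated) give 6 π electrons. That satisfies 4n+2 with n=1, so ring E is aromatic (tropylium cation).
Aromatic: C, D, E. Total: 3.

3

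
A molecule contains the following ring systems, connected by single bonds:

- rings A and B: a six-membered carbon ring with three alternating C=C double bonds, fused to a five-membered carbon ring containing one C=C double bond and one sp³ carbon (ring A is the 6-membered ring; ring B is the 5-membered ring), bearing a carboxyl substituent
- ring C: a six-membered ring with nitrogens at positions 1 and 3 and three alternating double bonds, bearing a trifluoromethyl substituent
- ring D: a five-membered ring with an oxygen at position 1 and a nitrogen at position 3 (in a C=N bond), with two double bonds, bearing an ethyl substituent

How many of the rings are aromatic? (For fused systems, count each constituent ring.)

3

Ring A is fully conjugated (every ring atom contributes a p orbital); 3 ring double bonds give 6 π electrons. 6 = 4(1)+2, so ring A is aromatic (benzene ring).
Ring B has one sp³ carbon, so it is not fully conjugated — not aromatic (cyclopentene ring).
Ring C is planar and fully conjugated; 3 ring double bonds give 6 π electrons. That satisfies 4n+2 with n=1, so ring C is aromatic (pyrimidine).
Ring D is fully conjugated (every ring atom contributes a p orbital); 2 ring double bonds (4 π electrons) plus a heteroatom lone pair (2) give 6 π electrons. That satisfies 4n+2 with n=1, so ring D is aromatic (oxazole).
Aromatic: A, C, D. Total: 3.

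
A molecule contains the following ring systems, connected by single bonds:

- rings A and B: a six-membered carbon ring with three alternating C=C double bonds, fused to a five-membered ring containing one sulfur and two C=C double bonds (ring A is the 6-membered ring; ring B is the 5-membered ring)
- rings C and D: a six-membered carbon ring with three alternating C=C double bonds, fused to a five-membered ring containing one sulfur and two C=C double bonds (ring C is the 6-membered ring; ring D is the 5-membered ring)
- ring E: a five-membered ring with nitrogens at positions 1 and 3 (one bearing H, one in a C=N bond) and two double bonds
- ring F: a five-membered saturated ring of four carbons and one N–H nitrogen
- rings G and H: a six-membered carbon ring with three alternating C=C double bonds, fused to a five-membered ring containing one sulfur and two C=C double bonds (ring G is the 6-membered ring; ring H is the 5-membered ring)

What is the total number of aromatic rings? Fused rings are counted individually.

Rings A and B form a fused bicyclic system (with one sulfur) with 9 sp² atoms and 10 π electrons from ring double bonds plus a heteroatom lone pair. 10 = 4(2)+2, so the system is aromatic and both rings count as aromatic (benzothiophene).
Rings C and D form a fused bicyclic system (with one sulfur) with 9 sp² atoms and 10 π electrons from ring double bonds plus a heteroatom lone pair. 10 = 4(2)+2, so the system is aromatic and both rings count as aromatic (benzothiophene).
Ring E is planar and fully conjugated; 2 ring double bonds (4 π electrons) plus a heteroatom lone pair (2) give 6 π electrons. That satisfies 4n+2 with n=1, so ring E is aromatic (imidazole).
Ring F has only sp³ atoms, so it is not fully conjugated — not aromatic (pyrrolidine).
Rings G and H form a fused bicyclic system (with one sulfur) with 9 sp² atoms and 10 π electrons from ring double bonds plus a heteroatom lone pair. 10 = 4(2)+2, so the system is aromatic and both rings count as aromatic (benzothiophene).
Aromatic: A, B, C, D, E, G, H. Total: 7.

7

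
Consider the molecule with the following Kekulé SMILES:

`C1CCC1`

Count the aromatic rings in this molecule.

0

The SMILES encodes a four-membered saturated carbon ring.
The 4-membered ring has only sp³ atoms, so it is not fully conjugated — not aromatic (cyclobutane).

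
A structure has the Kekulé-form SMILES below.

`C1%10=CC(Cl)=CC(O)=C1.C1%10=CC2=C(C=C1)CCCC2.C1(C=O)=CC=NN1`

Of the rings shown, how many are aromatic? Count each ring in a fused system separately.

The SMILES encodes a six-membered carbon ring with three alternating C=C double bonds; a six-membered carbon ring with three alternating C=C double bonds, fused to a saturated six-membered carbon ring; a five-membered ring with two adjacent nitrogens (one bearing H, one in a double bond) and two double bonds.
The 6-membered ring is fully conjugated (every ring atom contributes a p orbital); 3 ring double bonds give 6 π electrons. 6 = 4(1)+2, so it is aromatic (benzene).
The second 6-membered ring is fully conjugated (every ring atom contributes a p orbital); 3 ring double bonds give 6 π electrons. That satisfies 4n+2 with n=1, so it is aromatic (benzene ring).
The third 6-membered ring has four sp³ carbons, so it is not fully conjugated — not aromatic (cyclohexane ring).
The 5-membered ring with two adjacent nitrogens (one N–H, one =N–) is planar and fully conjugated; 2 ring double bonds (4 π electrons) plus a heteroatom lone pair (2) give 6 π electrons. Since 6 = 4n+2 (n=1), it is aromatic (pyrazole).
3 of the 4 rings are aromatic. Total: 3.

3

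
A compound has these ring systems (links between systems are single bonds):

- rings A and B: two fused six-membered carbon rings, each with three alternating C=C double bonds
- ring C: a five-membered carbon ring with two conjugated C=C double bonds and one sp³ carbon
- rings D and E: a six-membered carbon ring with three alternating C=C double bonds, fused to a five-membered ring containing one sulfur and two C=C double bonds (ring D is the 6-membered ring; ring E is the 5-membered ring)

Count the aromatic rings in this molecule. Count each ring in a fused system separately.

4

Rings A and B form a fused bicyclic system with 10 sp² atoms and 10 π electrons from ring double bonds. 10 = 4(2)+2, so the system is aromatic and both rings count as aromatic (naphthalene).
Ring C has one sp³ carbon, so it is not fully conjugated — not aromatic (cyclopentadiene).
Rings D and E form a fused bicyclic system (with one sulfur) with 9 sp² atoms and 10 π electrons from ring double bonds plus a heteroatom lone pair. 10 = 4(2)+2, so the system is aromatic and both rings count as aromatic (benzothiophene).
Aromatic: A, B, D, E. Total: 4.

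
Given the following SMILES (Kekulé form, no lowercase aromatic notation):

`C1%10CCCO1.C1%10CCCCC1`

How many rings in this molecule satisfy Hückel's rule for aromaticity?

The SMILES encodes a five-membered saturated ring of four carbons and one oxygen; a six-membered saturated carbon ring.
The 5-membered ring with one oxygen has only sp³ atoms, so it is not fully conjugated — not aromatic (tetrahydrofuran).
The 6-membered ring has only sp³ atoms, so it is not fully conjugated — not aromatic (cyclohexane).
None of the rings are aromatic. Total: 0.

0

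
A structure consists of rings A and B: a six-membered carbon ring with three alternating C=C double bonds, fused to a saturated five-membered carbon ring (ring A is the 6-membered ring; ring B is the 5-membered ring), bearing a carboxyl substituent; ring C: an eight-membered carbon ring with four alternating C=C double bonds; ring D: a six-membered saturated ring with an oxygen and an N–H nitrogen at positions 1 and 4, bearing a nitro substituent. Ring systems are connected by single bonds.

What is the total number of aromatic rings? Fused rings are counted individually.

1

Ring A is fully conjugated (every ring atom contributes a p orbital); 3 ring double bonds give 6 π electrons. 6 = 4(1)+2, so ring A is aromatic (benzene ring).
Ring B has three sp³ carbons, so it is not fully conjugated — not aromatic (cyclopentane ring).
Ring C has only sp² ring atoms; a planar conformation would have a fully conjugated π system of 8 electrons. But 8 = 4(2), which is 4n not 4n+2, so ring C is not aromatic (cyclooctatetraene) — cyclooctatetraene distorts into a non-planar tub to avoid antiaromaticity.
Ring D has only sp³ atoms, so it is not fully conjugated — not aromatic (morpholine).
Aromatic: A. Total: 1.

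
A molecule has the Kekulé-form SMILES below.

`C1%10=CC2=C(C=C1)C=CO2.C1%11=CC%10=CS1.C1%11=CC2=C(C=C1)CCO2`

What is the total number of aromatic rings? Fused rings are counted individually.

4

The SMILES encodes a six-membered carbon ring with three alternating C=C double bonds, fused to a five-membered ring containing one oxygen and two C=C double bonds; a five-membered ring of four carbons and one sulfur, with two C=C double bonds; a six-membered carbon ring with three alternating C=C double bonds, fused to a five-membered ring containing one oxygen and two sp³ carbons.
The fused 6/5-membered bicyclic (with one oxygen) is a single π system with 9 sp² atoms and 10 π electrons from ring double bonds plus a heteroatom lone pair. 10 = 4(2)+2, so the system is aromatic and both rings count as aromatic (benzofuran).
The 5-membered ring with one sulfur is planar and fully conjugated; 2 ring double bonds (4 π electrons) plus a heteroatom lone pair (2) give 6 π electrons. 6 = 4(1)+2, so it is aromatic (thiophene).
The 6-membered ring has a continuous p-orbital overlap around the ring; 3 ring double bonds give 6 π electrons. That satisfies 4n+2 with n=1, so it is aromatic (benzene ring).
The 5-membered ring with one oxygen has two sp³ carbons, so it is not fully conjugated — not aromatic (oxolane ring).
4 of the 5 rings are aromatic. Total: 4.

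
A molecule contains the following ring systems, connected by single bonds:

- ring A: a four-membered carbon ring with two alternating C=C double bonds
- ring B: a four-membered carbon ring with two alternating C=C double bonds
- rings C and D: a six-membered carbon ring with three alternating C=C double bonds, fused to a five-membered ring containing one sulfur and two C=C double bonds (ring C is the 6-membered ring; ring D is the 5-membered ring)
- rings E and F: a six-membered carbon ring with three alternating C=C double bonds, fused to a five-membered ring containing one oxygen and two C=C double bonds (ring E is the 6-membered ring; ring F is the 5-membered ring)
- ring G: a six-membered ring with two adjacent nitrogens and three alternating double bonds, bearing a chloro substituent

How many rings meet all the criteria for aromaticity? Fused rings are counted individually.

Ring A has only sp² ring atoms; a planar conformation would have a fully conjugated π system of 4 electrons. But 4 = 4(1), which is 4n not 4n+2, so ring A is not aromatic (cyclobutadiene) — cyclobutadiene is antiaromatic and distorts to a rectangle.
Ring B has only sp² ring atoms; a planar conformation would have a fully conjugated π system of 4 electrons. But 4 = 4(1), which is 4n not 4n+2, so ring B is not aromatic (cyclobutadiene) — cyclobutadiene is antiaromatic and distorts to a rectangle.
Rings C and D form a fused bicyclic system (with one sulfur) with 9 sp² atoms and 10 π electrons from ring double bonds plus a heteroatom lone pair. 10 = 4(2)+2, so the system is aromatic and both rings count as aromatic (benzothiophene).
Rings E and F form a fused bicyclic system (with one oxygen) with 9 sp² atoms and 10 π electrons from ring double bonds plus a heteroatom lone pair. 10 = 4(2)+2, so the system is aromatic and both rings count as aromatic (benzofuran).
Ring G is fully conjugated (every ring atom contributes a p orbital); 3 ring double bonds give 6 π electrons. Since 6 = 4n+2 (n=1), ring G is aromatic (pyridazine).
Aromatic: C, D, E, F, G. Total: 5.

5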